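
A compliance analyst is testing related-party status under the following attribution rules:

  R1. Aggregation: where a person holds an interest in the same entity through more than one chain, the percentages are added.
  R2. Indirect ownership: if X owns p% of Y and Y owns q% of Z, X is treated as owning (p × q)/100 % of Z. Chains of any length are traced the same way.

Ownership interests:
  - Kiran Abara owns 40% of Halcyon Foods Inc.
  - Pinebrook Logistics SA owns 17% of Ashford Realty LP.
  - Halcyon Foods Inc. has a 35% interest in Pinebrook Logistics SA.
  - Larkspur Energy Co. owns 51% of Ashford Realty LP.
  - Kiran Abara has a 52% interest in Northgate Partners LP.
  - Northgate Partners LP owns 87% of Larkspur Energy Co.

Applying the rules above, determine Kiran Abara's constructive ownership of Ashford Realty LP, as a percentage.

25.4524%

Chain via Northgate Partners LP → Larkspur Energy Co. (R2): 52% × 87% × 51% = 23.0724% of Ashford Realty LP.
Chain via Halcyon Foods Inc. → Pinebrook Logistics SA (R2): 40% × 35% × 17% = 2.38% of Ashford Realty LP.
Aggregating (R1): 23.0724% + 2.38% = 25.4524%.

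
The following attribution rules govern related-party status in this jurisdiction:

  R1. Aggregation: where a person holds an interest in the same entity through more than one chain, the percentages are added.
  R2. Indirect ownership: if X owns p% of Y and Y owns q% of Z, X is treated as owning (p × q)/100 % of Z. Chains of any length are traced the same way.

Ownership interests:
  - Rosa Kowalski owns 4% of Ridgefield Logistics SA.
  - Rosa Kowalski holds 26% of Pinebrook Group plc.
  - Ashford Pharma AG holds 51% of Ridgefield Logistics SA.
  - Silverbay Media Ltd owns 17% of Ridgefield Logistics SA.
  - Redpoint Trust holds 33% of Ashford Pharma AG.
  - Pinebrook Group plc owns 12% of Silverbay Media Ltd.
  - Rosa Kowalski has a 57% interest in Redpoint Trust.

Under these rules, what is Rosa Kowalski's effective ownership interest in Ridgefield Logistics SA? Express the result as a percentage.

Chain via Redpoint Trust → Ashford Pharma AG (R2): 57% × 33% × 51% = 9.5931% of Ridgefield Logistics SA.
Chain via Pinebrook Group plc → Silverbay Media Ltd (R2): 26% × 12% × 17% = 0.5304% of Ridgefield Logistics SA.
Direct interest in Ridgefield Logistics SA: 4%.
Aggregating (R1): 9.5931% + 0.5304% + 4% = 14.1235%.

14.1235%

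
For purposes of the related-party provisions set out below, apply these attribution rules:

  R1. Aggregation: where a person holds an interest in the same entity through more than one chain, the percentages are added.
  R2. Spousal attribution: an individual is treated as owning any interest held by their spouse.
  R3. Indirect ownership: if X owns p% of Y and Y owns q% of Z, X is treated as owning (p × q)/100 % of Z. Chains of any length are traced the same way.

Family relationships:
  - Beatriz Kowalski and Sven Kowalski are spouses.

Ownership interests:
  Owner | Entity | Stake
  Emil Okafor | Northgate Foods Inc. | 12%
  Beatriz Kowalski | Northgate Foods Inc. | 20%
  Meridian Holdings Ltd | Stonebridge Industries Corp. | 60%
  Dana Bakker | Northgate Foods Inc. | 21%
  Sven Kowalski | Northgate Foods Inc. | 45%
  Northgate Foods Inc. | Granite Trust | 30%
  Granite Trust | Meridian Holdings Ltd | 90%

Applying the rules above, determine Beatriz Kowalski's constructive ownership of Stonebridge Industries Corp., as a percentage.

By spousal attribution (R2), Beatriz Kowalski is treated as also owning Sven Kowalski's interest in Northgate Foods Inc, giving 20% + 45% = 65%.
Chain via Northgate Foods Inc. → Granite Trust → Meridian Holdings Ltd (R3): 65% × 30% × 90% × 60% = 10.53% of Stonebridge Industries Corp.

10.53%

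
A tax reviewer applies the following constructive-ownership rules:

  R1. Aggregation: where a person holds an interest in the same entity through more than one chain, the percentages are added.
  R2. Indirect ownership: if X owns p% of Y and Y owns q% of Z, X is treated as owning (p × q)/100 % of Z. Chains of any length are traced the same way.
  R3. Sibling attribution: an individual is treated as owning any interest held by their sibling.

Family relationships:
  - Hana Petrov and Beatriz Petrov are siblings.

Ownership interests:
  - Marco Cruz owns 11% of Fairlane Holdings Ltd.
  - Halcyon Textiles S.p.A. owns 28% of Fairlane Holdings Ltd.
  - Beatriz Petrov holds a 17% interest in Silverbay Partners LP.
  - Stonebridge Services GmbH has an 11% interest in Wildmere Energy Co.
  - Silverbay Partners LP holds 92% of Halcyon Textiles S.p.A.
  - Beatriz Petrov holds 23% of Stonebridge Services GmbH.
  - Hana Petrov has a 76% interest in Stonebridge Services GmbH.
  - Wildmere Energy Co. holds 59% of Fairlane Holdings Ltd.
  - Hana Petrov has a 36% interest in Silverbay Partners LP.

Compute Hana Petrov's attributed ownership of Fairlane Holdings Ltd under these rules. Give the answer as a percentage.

20.0779%

By sibling attribution (R3), Hana Petrov is treated as also owning Beatriz Petrov's interest in Stonebridge Services GmbH, giving 76% + 23% = 99%.
By sibling attribution (R3), Hana Petrov is treated as also owning Beatriz Petrov's interest in Silverbay Partners LP, giving 36% + 17% = 53%.
Chain via Stonebridge Services GmbH → Wildmere Energy Co. (R2): 99% × 11% × 59% = 6.4251% of Fairlane Holdings Ltd.
Chain via Silverbay Partners LP → Halcyon Textiles S.p.A. (R2): 53% × 92% × 28% = 13.6528% of Fairlane Holdings Ltd.
Aggregating (R1): 6.4251% + 13.6528% = 20.0779%.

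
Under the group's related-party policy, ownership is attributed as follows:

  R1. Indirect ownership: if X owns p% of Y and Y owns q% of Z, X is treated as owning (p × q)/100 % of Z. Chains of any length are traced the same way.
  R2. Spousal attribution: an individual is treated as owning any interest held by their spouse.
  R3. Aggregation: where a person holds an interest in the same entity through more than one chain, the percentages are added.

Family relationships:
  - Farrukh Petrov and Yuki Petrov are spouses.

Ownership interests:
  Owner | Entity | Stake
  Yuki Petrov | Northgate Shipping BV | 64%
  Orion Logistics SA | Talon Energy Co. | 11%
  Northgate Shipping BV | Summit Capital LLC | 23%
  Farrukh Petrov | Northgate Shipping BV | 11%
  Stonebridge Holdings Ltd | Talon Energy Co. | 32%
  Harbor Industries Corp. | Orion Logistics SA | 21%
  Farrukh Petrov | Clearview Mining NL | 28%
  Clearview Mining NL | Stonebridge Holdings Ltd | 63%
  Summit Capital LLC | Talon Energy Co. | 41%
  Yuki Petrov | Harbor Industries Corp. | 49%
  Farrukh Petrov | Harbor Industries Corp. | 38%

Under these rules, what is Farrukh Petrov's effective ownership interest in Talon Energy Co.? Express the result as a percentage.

By spousal attribution (R2), Farrukh Petrov is treated as also owning Yuki Petrov's interest in Harbor Industries Corp, giving 38% + 49% = 87%.
By spousal attribution (R2), Farrukh Petrov is treated as also owning Yuki Petrov's interest in Northgate Shipping BV, giving 11% + 64% = 75%.
Chain via Clearview Mining NL → Stonebridge Holdings Ltd (R1): 28% × 63% × 32% = 5.6448% of Talon Energy Co.
Chain via Harbor Industries Corp. → Orion Logistics SA (R1): 87% × 21% × 11% = 2.0097% of Talon Energy Co.
Chain via Northgate Shipping BV → Summit Capital LLC (R1): 75% × 23% × 41% = 7.0725% of Talon Energy Co.
Aggregating (R3): 5.6448% + 2.0097% + 7.0725% = 14.727%.

14.727%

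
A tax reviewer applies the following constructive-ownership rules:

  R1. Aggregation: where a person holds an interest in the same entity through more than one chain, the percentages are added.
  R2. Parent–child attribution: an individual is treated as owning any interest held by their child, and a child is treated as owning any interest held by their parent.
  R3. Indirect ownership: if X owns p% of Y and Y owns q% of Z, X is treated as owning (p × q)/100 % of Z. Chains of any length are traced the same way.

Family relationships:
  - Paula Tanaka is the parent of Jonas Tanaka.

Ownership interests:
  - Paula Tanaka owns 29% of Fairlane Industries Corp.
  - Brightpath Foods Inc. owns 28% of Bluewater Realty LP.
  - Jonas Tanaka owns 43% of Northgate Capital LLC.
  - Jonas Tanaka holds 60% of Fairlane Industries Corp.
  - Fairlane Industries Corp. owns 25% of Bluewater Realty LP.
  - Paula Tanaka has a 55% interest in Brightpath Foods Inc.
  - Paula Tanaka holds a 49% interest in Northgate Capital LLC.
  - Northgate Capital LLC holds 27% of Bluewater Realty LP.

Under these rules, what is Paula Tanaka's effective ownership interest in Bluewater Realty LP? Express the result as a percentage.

62.49%

By parent–child attribution (R2), Paula Tanaka is treated as also owning Jonas Tanaka's interest in Northgate Capital LLC, giving 49% + 43% = 92%.
By parent–child attribution (R2), Paula Tanaka is treated as also owning Jonas Tanaka's interest in Fairlane Industries Corp, giving 29% + 60% = 89%.
Chain via Northgate Capital LLC (R3): 92% × 27% = 24.84% of Bluewater Realty LP.
Chain via Fairlane Industries Corp. (R3): 89% × 25% = 22.25% of Bluewater Realty LP.
Chain via Brightpath Foods Inc. (R3): 55% × 28% = 15.4% of Bluewater Realty LP.
Aggregating (R1): 24.84% + 22.25% + 15.4% = 62.49%.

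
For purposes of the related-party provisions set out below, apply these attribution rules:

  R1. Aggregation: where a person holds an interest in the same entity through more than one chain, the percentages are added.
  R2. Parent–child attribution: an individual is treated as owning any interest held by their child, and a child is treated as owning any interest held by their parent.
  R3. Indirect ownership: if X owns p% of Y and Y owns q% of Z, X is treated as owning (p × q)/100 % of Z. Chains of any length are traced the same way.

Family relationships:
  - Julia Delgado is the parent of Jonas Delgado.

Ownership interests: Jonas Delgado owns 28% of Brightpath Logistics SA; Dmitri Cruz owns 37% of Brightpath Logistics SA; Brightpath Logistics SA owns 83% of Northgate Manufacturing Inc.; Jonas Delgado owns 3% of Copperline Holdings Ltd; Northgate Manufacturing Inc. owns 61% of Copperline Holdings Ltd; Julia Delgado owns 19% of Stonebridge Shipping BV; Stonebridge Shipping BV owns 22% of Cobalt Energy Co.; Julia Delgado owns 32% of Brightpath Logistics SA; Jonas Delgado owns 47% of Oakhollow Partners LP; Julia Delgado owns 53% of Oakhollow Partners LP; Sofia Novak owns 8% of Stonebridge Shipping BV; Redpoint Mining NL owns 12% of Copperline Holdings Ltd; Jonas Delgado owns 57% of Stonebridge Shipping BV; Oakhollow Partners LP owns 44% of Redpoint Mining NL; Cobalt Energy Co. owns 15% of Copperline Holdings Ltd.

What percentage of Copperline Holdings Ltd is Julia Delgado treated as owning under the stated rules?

By parent–child attribution (R2), Julia Delgado is treated as also owning Jonas Delgado's interest in Brightpath Logistics SA, giving 32% + 28% = 60%.
By parent–child attribution (R2), Julia Delgado is treated as also owning Jonas Delgado's interest in Oakhollow Partners LP, giving 53% + 47% = 100%.
By parent–child attribution (R2), Julia Delgado is treated as also owning Jonas Delgado's interest in Stonebridge Shipping BV, giving 19% + 57% = 76%.
By parent–child attribution (R2), Julia Delgado is treated as owning Jonas Delgado's 3% interest in Copperline Holdings Ltd.
Chain via Brightpath Logistics SA → Northgate Manufacturing Inc. (R3): 60% × 83% × 61% = 30.378% of Copperline Holdings Ltd.
Chain via Oakhollow Partners LP → Redpoint Mining NL (R3): 100% × 44% × 12% = 5.28% of Copperline Holdings Ltd.
Chain via Stonebridge Shipping BV → Cobalt Energy Co. (R3): 76% × 22% × 15% = 2.508% of Copperline Holdings Ltd.
Direct interest in Copperline Holdings Ltd: 3%.
Aggregating (R1): 30.378% + 5.28% + 2.508% + 3% = 41.166%.

41.166%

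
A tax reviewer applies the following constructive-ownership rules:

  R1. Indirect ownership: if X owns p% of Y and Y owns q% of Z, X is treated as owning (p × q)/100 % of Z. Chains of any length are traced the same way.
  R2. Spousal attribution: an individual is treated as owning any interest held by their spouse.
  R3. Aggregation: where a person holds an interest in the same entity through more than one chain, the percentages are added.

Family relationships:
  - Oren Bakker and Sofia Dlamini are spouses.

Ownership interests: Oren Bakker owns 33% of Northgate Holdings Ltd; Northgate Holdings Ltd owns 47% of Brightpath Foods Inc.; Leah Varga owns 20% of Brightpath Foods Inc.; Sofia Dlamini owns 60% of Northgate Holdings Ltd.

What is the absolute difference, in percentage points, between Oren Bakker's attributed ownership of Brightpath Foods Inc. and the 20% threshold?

23.71

By spousal attribution (R2), Oren Bakker is treated as also owning Sofia Dlamini's interest in Northgate Holdings Ltd, giving 33% + 60% = 93%.
Chain via Northgate Holdings Ltd (R1): 93% × 47% = 43.71% of Brightpath Foods Inc.
43.71% exceeds the 20% threshold by 23.71 percentage points.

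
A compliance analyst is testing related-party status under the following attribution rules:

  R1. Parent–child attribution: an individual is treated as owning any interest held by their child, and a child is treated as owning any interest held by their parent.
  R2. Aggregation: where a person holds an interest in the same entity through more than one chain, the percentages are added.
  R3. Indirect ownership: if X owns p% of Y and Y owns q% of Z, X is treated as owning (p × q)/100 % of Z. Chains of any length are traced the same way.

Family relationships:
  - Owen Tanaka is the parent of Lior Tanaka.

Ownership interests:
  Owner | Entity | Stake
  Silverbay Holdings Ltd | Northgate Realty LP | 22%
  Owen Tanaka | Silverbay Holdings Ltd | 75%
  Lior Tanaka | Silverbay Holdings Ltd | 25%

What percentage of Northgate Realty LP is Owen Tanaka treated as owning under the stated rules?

22%

By parent–child attribution (R1), Owen Tanaka is treated as also owning Lior Tanaka's interest in Silverbay Holdings Ltd, giving 75% + 25% = 100%.
Chain via Silverbay Holdings Ltd (R3): 100% × 22% = 22% of Northgate Realty LP.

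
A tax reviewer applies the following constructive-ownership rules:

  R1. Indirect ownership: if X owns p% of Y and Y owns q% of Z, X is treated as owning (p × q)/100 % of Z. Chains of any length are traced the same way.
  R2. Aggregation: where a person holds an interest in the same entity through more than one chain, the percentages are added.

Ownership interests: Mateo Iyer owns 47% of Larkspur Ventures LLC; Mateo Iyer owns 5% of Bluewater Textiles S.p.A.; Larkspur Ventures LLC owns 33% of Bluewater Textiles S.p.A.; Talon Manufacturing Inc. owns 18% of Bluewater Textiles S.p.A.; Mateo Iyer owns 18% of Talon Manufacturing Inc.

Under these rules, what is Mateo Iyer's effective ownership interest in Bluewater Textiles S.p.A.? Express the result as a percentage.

23.75%

Chain via Talon Manufacturing Inc. (R1): 18% × 18% = 3.24% of Bluewater Textiles S.p.A.
Chain via Larkspur Ventures LLC (R1): 47% × 33% = 15.51% of Bluewater Textiles S.p.A.
Direct interest in Bluewater Textiles S.p.A: 5%.
Aggregating (R2): 3.24% + 15.51% + 5% = 23.75%.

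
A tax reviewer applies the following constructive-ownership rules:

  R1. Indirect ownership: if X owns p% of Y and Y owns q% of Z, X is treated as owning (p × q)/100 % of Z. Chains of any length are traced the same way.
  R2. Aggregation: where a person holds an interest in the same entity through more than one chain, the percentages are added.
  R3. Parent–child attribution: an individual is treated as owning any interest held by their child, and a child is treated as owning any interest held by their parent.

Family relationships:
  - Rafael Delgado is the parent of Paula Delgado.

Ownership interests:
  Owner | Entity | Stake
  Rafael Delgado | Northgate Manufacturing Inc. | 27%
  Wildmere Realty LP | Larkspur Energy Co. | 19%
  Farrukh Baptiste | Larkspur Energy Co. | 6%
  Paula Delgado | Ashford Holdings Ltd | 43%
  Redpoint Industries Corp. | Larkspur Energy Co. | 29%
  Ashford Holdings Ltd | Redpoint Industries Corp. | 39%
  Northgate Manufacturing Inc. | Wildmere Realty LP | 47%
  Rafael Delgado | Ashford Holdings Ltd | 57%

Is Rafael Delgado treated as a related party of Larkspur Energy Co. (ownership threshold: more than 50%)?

No

By parent–child attribution (R3), Rafael Delgado is treated as also owning Paula Delgado's interest in Ashford Holdings Ltd, giving 57% + 43% = 100%.
Chain via Northgate Manufacturing Inc. → Wildmere Realty LP (R1): 27% × 47% × 19% = 2.4111% of Larkspur Energy Co.
Chain via Ashford Holdings Ltd → Redpoint Industries Corp. (R1): 100% × 39% × 29% = 11.31% of Larkspur Energy Co.
Aggregating (R2): 2.4111% + 11.31% = 13.7211%.
13.7211% does not exceed the 50% threshold, so Rafael is not a related party to Larkspur Energy Co.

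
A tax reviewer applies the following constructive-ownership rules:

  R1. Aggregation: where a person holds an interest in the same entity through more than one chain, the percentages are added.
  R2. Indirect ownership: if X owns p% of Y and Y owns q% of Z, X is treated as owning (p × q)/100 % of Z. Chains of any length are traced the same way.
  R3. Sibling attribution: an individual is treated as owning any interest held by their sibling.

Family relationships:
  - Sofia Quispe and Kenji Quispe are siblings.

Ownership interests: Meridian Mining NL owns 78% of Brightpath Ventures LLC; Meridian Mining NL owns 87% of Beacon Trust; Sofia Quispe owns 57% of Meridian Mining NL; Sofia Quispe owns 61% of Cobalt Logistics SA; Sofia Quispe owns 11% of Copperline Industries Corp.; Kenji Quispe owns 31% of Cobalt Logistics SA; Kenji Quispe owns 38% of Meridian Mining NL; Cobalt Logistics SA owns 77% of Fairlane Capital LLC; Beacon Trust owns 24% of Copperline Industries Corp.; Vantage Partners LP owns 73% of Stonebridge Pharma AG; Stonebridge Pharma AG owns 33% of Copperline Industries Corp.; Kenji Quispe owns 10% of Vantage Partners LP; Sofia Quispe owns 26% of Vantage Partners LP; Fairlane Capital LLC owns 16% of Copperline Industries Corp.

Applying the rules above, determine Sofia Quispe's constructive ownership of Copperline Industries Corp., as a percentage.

By sibling attribution (R3), Sofia Quispe is treated as also owning Kenji Quispe's interest in Cobalt Logistics SA, giving 61% + 31% = 92%.
By sibling attribution (R3), Sofia Quispe is treated as also owning Kenji Quispe's interest in Vantage Partners LP, giving 26% + 10% = 36%.
By sibling attribution (R3), Sofia Quispe is treated as also owning Kenji Quispe's interest in Meridian Mining NL, giving 57% + 38% = 95%.
Chain via Cobalt Logistics SA → Fairlane Capital LLC (R2): 92% × 77% × 16% = 11.3344% of Copperline Industries Corp.
Chain via Vantage Partners LP → Stonebridge Pharma AG (R2): 36% × 73% × 33% = 8.6724% of Copperline Industries Corp.
Chain via Meridian Mining NL → Beacon Trust (R2): 95% × 87% × 24% = 19.836% of Copperline Industries Corp.
Direct interest in Copperline Industries Corp: 11%.
Aggregating (R1): 11.3344% + 8.6724% + 19.836% + 11% = 50.8428%.

50.8428%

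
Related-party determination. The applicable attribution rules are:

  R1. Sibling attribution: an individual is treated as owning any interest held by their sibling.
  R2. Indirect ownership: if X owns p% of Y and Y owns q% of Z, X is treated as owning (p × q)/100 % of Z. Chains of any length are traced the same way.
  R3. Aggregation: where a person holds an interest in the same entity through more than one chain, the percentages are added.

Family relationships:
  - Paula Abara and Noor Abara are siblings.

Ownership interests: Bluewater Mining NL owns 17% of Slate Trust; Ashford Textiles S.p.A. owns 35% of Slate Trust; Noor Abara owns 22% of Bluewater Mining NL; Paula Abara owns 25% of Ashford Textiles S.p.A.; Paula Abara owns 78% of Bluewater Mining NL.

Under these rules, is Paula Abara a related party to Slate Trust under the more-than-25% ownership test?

By sibling attribution (R1), Paula Abara is treated as also owning Noor Abara's interest in Bluewater Mining NL, giving 78% + 22% = 100%.
Chain via Ashford Textiles S.p.A. (R2): 25% × 35% = 8.75% of Slate Trust.
Chain via Bluewater Mining NL (R2): 100% × 17% = 17% of Slate Trust.
Aggregating (R3): 8.75% + 17% = 25.75%.
25.75% exceeds the 25% threshold, so Paula is a related party to Slate Trust.

Yes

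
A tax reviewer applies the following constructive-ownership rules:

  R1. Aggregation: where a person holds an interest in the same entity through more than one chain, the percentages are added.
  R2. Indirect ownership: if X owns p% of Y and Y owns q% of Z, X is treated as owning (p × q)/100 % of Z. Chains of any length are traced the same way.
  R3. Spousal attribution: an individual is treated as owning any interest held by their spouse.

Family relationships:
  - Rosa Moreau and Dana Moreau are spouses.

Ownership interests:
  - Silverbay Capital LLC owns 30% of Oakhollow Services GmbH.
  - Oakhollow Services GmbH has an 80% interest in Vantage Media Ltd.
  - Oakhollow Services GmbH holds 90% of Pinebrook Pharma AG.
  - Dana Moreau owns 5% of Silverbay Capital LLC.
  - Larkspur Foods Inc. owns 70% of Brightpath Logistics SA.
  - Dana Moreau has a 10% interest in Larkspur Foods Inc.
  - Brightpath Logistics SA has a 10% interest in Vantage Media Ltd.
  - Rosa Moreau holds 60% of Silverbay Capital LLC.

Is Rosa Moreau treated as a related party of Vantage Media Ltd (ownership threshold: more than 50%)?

No

By spousal attribution (R3), Rosa Moreau is treated as also owning Dana Moreau's interest in Silverbay Capital LLC, giving 60% + 5% = 65%.
By spousal attribution (R3), Rosa Moreau is treated as owning Dana Moreau's 10% interest in Larkspur Foods Inc.
Chain via Silverbay Capital LLC → Oakhollow Services GmbH (R2): 65% × 30% × 80% = 15.6% of Vantage Media Ltd.
Chain via Larkspur Foods Inc. → Brightpath Logistics SA (R2): 10% × 70% × 10% = 0.7% of Vantage Media Ltd.
Aggregating (R1): 15.6% + 0.7% = 16.3%.
16.3% does not exceed the 50% threshold, so Rosa is not a related party to Vantage Media Ltd.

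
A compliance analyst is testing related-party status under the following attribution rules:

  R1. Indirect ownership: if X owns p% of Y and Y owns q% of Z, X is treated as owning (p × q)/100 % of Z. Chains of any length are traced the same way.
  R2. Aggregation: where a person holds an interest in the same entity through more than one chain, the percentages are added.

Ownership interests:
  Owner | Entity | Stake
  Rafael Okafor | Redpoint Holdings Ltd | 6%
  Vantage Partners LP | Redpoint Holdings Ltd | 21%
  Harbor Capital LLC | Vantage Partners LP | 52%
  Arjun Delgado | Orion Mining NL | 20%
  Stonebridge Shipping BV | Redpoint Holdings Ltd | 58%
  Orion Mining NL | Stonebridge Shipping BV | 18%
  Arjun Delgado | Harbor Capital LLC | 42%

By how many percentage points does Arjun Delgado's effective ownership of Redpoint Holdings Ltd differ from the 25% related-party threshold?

Chain via Harbor Capital LLC → Vantage Partners LP (R1): 42% × 52% × 21% = 4.5864% of Redpoint Holdings Ltd.
Chain via Orion Mining NL → Stonebridge Shipping BV (R1): 20% × 18% × 58% = 2.088% of Redpoint Holdings Ltd.
Aggregating (R2): 4.5864% + 2.088% = 6.6744%.
6.6744% falls short of the 25% threshold by 18.3256 percentage points.

18.3256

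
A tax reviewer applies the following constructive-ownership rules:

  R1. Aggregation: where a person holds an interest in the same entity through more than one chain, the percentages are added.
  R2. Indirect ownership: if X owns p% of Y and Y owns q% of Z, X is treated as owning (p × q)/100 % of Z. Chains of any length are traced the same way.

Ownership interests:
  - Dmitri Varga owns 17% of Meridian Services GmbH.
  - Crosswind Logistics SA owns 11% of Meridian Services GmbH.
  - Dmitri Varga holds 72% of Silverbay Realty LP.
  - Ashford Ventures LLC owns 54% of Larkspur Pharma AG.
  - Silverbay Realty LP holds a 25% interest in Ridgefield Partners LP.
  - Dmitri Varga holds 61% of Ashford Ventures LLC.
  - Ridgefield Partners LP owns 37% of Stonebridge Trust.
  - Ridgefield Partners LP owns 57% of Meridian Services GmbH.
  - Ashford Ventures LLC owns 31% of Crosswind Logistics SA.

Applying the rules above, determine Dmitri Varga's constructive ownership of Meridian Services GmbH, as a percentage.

29.3401%

Chain via Silverbay Realty LP → Ridgefield Partners LP (R2): 72% × 25% × 57% = 10.26% of Meridian Services GmbH.
Chain via Ashford Ventures LLC → Crosswind Logistics SA (R2): 61% × 31% × 11% = 2.0801% of Meridian Services GmbH.
Direct interest in Meridian Services GmbH: 17%.
Aggregating (R1): 10.26% + 2.0801% + 17% = 29.3401%.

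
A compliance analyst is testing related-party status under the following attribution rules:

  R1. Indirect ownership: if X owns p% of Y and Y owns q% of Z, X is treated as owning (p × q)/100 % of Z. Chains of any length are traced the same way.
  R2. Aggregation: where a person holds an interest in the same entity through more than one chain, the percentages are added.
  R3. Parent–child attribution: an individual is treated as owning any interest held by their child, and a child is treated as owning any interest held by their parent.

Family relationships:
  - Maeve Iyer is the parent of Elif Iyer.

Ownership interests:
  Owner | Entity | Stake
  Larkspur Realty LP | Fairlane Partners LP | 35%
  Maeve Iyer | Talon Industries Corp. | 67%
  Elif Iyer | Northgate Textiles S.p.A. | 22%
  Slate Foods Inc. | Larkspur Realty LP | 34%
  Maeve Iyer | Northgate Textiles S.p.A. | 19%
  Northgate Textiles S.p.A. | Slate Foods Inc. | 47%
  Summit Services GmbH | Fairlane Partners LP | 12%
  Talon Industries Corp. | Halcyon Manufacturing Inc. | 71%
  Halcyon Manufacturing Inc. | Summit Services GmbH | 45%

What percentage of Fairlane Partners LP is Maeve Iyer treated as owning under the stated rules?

4.86191%

By parent–child attribution (R3), Maeve Iyer is treated as also owning Elif Iyer's interest in Northgate Textiles S.p.A, giving 19% + 22% = 41%.
Chain via Talon Industries Corp. → Halcyon Manufacturing Inc. → Summit Services GmbH (R1): 67% × 71% × 45% × 12% = 2.56878% of Fairlane Partners LP.
Chain via Northgate Textiles S.p.A. → Slate Foods Inc. → Larkspur Realty LP (R1): 41% × 47% × 34% × 35% = 2.29313% of Fairlane Partners LP.
Aggregating (R2): 2.56878% + 2.29313% = 4.86191%.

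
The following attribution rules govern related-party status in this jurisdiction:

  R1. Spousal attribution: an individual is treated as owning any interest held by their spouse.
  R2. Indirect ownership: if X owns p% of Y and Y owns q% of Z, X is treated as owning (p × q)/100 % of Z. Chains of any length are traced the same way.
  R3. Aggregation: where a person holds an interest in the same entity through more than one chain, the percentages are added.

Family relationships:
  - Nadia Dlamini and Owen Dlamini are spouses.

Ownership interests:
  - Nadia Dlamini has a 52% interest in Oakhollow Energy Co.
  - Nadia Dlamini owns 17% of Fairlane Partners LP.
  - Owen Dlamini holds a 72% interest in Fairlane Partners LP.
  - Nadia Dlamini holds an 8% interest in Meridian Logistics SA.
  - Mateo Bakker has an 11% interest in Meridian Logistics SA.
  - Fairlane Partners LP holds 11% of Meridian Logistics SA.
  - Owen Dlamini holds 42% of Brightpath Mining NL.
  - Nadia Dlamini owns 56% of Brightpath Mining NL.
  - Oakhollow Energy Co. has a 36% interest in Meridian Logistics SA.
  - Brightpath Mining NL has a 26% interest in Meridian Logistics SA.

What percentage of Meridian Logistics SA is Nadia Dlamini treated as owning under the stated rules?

61.99%

By spousal attribution (R1), Nadia Dlamini is treated as also owning Owen Dlamini's interest in Fairlane Partners LP, giving 17% + 72% = 89%.
By spousal attribution (R1), Nadia Dlamini is treated as also owning Owen Dlamini's interest in Brightpath Mining NL, giving 56% + 42% = 98%.
Chain via Fairlane Partners LP (R2): 89% × 11% = 9.79% of Meridian Logistics SA.
Chain via Brightpath Mining NL (R2): 98% × 26% = 25.48% of Meridian Logistics SA.
Chain via Oakhollow Energy Co. (R2): 52% × 36% = 18.72% of Meridian Logistics SA.
Direct interest in Meridian Logistics SA: 8%.
Aggregating (R3): 9.79% + 25.48% + 18.72% + 8% = 61.99%.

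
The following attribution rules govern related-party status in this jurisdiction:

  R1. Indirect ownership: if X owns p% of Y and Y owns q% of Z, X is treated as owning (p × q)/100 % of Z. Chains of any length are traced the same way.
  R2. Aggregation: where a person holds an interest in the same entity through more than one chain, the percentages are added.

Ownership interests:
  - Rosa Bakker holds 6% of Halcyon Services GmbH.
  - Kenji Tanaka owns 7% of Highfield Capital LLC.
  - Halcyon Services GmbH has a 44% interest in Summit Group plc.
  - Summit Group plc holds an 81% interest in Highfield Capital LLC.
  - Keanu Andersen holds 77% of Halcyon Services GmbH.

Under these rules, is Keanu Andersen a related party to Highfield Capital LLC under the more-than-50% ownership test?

Chain via Halcyon Services GmbH → Summit Group plc (R1): 77% × 44% × 81% = 27.4428% of Highfield Capital LLC.
27.4428% does not exceed the 50% threshold, so Keanu is not a related party to Highfield Capital LLC.

No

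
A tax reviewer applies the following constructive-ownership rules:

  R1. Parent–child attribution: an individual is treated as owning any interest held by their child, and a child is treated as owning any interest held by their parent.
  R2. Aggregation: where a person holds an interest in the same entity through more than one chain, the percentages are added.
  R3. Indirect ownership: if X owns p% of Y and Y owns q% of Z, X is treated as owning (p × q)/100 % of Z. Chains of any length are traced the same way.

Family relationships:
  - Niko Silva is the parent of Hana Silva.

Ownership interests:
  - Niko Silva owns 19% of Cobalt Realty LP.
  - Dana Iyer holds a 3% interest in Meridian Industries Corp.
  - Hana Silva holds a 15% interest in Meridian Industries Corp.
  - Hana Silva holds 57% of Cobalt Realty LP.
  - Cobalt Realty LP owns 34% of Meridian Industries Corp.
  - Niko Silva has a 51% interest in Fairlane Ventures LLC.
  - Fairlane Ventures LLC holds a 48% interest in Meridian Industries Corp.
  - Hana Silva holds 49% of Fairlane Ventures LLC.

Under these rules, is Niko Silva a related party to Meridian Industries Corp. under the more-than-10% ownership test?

By parent–child attribution (R1), Niko Silva is treated as also owning Hana Silva's interest in Cobalt Realty LP, giving 19% + 57% = 76%.
By parent–child attribution (R1), Niko Silva is treated as also owning Hana Silva's interest in Fairlane Ventures LLC, giving 51% + 49% = 100%.
By parent–child attribution (R1), Niko Silva is treated as owning Hana Silva's 15% interest in Meridian Industries Corp.
Chain via Cobalt Realty LP (R3): 76% × 34% = 25.84% of Meridian Industries Corp.
Chain via Fairlane Ventures LLC (R3): 100% × 48% = 48% of Meridian Industries Corp.
Direct interest in Meridian Industries Corp: 15%.
Aggregating (R2): 25.84% + 48% + 15% = 88.84%.
88.84% exceeds the 10% threshold, so Niko is a related party to Meridian Industries Corp.

Yes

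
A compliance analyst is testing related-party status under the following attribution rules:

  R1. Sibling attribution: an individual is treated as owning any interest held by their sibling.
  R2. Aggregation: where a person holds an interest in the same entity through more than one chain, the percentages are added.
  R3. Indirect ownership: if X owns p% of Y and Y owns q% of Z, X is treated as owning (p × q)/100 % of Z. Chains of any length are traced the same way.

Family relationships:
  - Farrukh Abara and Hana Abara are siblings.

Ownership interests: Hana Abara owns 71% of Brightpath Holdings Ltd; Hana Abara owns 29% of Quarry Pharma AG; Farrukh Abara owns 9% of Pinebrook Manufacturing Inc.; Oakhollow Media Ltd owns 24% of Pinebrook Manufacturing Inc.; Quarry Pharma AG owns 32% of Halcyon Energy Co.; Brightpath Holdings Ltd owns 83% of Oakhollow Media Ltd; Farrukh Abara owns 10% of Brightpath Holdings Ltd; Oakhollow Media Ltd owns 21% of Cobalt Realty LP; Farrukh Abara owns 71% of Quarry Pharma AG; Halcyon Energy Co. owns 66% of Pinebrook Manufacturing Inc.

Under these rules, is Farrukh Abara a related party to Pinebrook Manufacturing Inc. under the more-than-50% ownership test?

By sibling attribution (R1), Farrukh Abara is treated as also owning Hana Abara's interest in Quarry Pharma AG, giving 71% + 29% = 100%.
By sibling attribution (R1), Farrukh Abara is treated as also owning Hana Abara's interest in Brightpath Holdings Ltd, giving 10% + 71% = 81%.
Chain via Quarry Pharma AG → Halcyon Energy Co. (R3): 100% × 32% × 66% = 21.12% of Pinebrook Manufacturing Inc.
Chain via Brightpath Holdings Ltd → Oakhollow Media Ltd (R3): 81% × 83% × 24% = 16.1352% of Pinebrook Manufacturing Inc.
Direct interest in Pinebrook Manufacturing Inc: 9%.
Aggregating (R2): 21.12% + 16.1352% + 9% = 46.2552%.
46.2552% does not exceed the 50% threshold, so Farrukh is not a related party to Pinebrook Manufacturing Inc.

No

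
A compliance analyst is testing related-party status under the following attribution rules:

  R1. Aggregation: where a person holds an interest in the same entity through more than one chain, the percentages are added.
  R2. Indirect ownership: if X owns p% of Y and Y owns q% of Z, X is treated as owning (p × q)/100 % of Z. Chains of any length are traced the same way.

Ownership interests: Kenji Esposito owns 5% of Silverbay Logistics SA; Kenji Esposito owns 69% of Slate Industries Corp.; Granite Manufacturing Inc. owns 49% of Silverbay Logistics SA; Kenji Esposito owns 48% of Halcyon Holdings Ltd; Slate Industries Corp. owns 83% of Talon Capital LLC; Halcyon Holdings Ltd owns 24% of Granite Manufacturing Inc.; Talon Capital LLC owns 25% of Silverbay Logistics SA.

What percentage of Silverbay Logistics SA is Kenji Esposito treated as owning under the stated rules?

Chain via Halcyon Holdings Ltd → Granite Manufacturing Inc. (R2): 48% × 24% × 49% = 5.6448% of Silverbay Logistics SA.
Chain via Slate Industries Corp. → Talon Capital LLC (R2): 69% × 83% × 25% = 14.3175% of Silverbay Logistics SA.
Direct interest in Silverbay Logistics SA: 5%.
Aggregating (R1): 5.6448% + 14.3175% + 5% = 24.9623%.

24.9623%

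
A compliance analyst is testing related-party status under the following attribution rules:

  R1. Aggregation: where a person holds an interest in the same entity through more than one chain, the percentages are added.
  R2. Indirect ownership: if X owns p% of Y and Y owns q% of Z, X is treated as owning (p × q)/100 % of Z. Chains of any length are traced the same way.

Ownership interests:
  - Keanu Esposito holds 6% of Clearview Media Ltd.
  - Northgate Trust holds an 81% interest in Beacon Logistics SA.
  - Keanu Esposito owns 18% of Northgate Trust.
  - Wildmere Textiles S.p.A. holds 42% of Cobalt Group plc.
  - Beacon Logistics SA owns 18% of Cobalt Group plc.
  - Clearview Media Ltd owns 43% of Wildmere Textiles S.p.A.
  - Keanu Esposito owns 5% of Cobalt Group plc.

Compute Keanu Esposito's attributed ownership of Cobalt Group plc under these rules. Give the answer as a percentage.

8.708%

Chain via Northgate Trust → Beacon Logistics SA (R2): 18% × 81% × 18% = 2.6244% of Cobalt Group plc.
Chain via Clearview Media Ltd → Wildmere Textiles S.p.A. (R2): 6% × 43% × 42% = 1.0836% of Cobalt Group plc.
Direct interest in Cobalt Group plc: 5%.
Aggregating (R1): 2.6244% + 1.0836% + 5% = 8.708%.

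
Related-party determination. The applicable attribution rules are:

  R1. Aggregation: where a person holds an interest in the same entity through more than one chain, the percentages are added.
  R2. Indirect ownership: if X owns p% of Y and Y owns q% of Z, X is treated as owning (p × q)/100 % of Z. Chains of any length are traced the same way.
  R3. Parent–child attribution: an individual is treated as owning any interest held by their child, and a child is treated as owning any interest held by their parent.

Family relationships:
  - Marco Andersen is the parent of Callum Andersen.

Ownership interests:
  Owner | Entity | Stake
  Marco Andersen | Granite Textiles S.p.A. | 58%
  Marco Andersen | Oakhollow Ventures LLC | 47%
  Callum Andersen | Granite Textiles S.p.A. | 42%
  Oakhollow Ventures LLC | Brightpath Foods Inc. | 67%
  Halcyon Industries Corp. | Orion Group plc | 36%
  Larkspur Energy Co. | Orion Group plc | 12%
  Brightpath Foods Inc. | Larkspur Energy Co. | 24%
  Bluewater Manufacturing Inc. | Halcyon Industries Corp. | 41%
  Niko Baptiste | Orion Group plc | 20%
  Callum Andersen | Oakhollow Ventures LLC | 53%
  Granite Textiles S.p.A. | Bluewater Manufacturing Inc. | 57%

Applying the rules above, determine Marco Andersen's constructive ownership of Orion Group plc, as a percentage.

By parent–child attribution (R3), Marco Andersen is treated as also owning Callum Andersen's interest in Granite Textiles S.p.A, giving 58% + 42% = 100%.
By parent–child attribution (R3), Marco Andersen is treated as also owning Callum Andersen's interest in Oakhollow Ventures LLC, giving 47% + 53% = 100%.
Chain via Granite Textiles S.p.A. → Bluewater Manufacturing Inc. → Halcyon Industries Corp. (R2): 100% × 57% × 41% × 36% = 8.4132% of Orion Group plc.
Chain via Oakhollow Ventures LLC → Brightpath Foods Inc. → Larkspur Energy Co. (R2): 100% × 67% × 24% × 12% = 1.9296% of Orion Group plc.
Aggregating (R1): 8.4132% + 1.9296% = 10.3428%.

10.3428%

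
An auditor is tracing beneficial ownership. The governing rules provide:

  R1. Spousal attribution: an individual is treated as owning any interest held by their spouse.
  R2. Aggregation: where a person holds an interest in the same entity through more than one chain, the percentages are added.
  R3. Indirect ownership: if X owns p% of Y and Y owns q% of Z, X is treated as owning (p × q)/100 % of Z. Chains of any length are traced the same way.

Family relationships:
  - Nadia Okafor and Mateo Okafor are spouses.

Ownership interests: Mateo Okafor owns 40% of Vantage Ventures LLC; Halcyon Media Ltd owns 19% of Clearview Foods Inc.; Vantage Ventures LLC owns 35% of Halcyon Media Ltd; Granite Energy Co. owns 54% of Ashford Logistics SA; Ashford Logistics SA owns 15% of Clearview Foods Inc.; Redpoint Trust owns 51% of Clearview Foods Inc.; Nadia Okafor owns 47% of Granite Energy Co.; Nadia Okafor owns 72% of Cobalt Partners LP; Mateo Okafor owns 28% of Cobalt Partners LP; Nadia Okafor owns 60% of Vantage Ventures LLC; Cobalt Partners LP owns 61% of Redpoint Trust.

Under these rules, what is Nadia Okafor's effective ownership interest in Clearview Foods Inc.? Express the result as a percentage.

By spousal attribution (R1), Nadia Okafor is treated as also owning Mateo Okafor's interest in Cobalt Partners LP, giving 72% + 28% = 100%.
By spousal attribution (R1), Nadia Okafor is treated as also owning Mateo Okafor's interest in Vantage Ventures LLC, giving 60% + 40% = 100%.
Chain via Cobalt Partners LP → Redpoint Trust (R3): 100% × 61% × 51% = 31.11% of Clearview Foods Inc.
Chain via Granite Energy Co. → Ashford Logistics SA (R3): 47% × 54% × 15% = 3.807% of Clearview Foods Inc.
Chain via Vantage Ventures LLC → Halcyon Media Ltd (R3): 100% × 35% × 19% = 6.65% of Clearview Foods Inc.
Aggregating (R2): 31.11% + 3.807% + 6.65% = 41.567%.

41.567%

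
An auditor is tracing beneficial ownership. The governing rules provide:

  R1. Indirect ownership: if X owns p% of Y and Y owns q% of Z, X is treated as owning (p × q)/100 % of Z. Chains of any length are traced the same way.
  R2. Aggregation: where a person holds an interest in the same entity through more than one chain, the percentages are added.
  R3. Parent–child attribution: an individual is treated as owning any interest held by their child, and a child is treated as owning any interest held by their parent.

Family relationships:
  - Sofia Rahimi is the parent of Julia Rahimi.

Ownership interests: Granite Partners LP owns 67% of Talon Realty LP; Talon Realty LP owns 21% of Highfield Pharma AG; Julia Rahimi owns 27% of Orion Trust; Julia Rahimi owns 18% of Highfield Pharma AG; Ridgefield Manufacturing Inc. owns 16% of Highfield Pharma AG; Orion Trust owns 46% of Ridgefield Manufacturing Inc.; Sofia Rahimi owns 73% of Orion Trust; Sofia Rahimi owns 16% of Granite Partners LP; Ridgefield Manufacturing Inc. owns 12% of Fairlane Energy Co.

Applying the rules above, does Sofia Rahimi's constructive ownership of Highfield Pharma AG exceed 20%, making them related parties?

Yes

By parent–child attribution (R3), Sofia Rahimi is treated as also owning Julia Rahimi's interest in Orion Trust, giving 73% + 27% = 100%.
By parent–child attribution (R3), Sofia Rahimi is treated as owning Julia Rahimi's 18% interest in Highfield Pharma AG.
Chain via Granite Partners LP → Talon Realty LP (R1): 16% × 67% × 21% = 2.2512% of Highfield Pharma AG.
Chain via Orion Trust → Ridgefield Manufacturing Inc. (R1): 100% × 46% × 16% = 7.36% of Highfield Pharma AG.
Direct interest in Highfield Pharma AG: 18%.
Aggregating (R2): 2.2512% + 7.36% + 18% = 27.6112%.
27.6112% exceeds the 20% threshold, so Sofia is a related party to Highfield Pharma AG.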